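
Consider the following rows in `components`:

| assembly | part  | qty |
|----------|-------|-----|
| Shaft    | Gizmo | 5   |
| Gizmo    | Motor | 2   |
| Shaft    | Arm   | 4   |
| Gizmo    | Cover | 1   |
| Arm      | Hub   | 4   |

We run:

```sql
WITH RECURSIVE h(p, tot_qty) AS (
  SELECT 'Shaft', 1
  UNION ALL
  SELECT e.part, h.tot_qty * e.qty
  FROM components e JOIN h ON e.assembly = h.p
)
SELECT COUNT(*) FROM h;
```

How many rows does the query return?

6

Base: (Shaft, tot_qty=1).
Iteration 1: components of {Shaft} -> Arm = 1*4 = 4, Gizmo = 1*5 = 5.
Iteration 2: components of {Arm,Gizmo} -> Cover = 5*1 = 5, Hub = 4*4 = 16, Motor = 5*2 = 10.
Iteration 3: no further components; recursion stops.
Total rows emitted: 6.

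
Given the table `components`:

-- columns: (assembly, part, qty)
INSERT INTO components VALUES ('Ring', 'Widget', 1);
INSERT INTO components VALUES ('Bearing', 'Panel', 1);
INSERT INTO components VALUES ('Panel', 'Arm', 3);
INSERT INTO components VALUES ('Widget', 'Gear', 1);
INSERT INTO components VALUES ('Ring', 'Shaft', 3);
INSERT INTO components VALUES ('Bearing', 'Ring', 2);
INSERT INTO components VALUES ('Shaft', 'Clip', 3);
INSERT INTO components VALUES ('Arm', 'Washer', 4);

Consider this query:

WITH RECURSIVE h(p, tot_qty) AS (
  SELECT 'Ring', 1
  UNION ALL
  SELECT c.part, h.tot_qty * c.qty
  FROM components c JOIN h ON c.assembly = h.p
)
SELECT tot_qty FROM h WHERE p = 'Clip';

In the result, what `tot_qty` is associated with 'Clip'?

Base: (Ring, tot_qty=1).
Iteration 1: components of {Ring} -> Shaft = 1*3 = 3, Widget = 1*1 = 1.
Iteration 2: components of {Shaft,Widget} -> Clip = 3*3 = 9, Gear = 1*1 = 1.
Iteration 3: no further components; recursion stops.

9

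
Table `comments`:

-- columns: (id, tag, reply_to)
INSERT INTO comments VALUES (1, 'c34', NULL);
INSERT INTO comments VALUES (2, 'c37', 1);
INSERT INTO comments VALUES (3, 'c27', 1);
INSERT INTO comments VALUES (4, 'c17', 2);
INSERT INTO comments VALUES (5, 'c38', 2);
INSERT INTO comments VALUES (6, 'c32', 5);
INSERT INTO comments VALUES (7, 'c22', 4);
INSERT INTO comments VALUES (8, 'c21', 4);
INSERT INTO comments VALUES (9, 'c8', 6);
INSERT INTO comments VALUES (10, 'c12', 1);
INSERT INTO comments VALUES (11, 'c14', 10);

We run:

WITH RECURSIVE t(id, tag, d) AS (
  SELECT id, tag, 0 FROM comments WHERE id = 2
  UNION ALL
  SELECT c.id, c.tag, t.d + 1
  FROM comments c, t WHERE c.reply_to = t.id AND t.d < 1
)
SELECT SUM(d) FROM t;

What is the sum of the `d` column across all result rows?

Base: id=2 (c37) at d 0.
Iteration 1: rows with reply_to in {2} -> c17 (id 4, d 1), c38 (id 5, d 1).
Iteration 2: d < 1 fails for all current rows; recursion stops.
SUM(d) = 0 + 1 + 1 = 2.

2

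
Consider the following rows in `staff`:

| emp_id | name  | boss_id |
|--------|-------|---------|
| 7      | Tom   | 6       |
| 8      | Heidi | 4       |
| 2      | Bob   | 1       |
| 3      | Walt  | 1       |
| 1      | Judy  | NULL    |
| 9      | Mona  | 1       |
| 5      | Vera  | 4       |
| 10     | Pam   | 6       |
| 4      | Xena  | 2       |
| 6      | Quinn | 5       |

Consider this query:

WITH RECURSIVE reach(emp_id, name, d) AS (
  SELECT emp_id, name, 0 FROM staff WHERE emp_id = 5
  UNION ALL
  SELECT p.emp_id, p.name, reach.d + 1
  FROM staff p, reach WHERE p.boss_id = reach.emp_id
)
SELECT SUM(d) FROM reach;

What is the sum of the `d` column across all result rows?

5

Base: emp_id=5 (Vera) at d 0.
Iteration 1: rows with boss_id in {5} -> Quinn (id 6, d 1).
Iteration 2: rows with boss_id in {6} -> Tom (id 7, d 2), Pam (id 10, d 2).
Iteration 3: no rows with boss_id in {7,10}; recursion stops.
SUM(d) = 0 + 1 + 2 + 2 = 5.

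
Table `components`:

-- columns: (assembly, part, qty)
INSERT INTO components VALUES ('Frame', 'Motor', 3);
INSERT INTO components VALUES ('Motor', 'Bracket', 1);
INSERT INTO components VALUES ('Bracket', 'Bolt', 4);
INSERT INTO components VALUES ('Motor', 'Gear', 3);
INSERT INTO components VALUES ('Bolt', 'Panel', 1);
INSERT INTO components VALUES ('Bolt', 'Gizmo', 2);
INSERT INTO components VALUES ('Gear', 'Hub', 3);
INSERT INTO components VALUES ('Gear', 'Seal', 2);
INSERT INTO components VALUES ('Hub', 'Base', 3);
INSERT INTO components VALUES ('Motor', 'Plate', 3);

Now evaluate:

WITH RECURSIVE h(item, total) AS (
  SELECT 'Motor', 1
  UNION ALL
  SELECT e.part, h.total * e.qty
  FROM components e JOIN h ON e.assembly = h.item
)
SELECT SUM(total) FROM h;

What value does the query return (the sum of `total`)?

Base: (Motor, total=1).
Iteration 1: components of {Motor} -> Bracket = 1*1 = 1, Gear = 1*3 = 3, Plate = 1*3 = 3.
Iteration 2: components of {Bracket,Gear,Plate} -> Bolt = 1*4 = 4, Hub = 3*3 = 9, Seal = 3*2 = 6.
Iteration 3: components of {Bolt,Hub,Seal} -> Base = 9*3 = 27, Gizmo = 4*2 = 8, Panel = 4*1 = 4.
Iteration 4: no further components; recursion stops.
SUM(total) = 1 + 1 + 3 + 3 + 4 + 9 + 6 + 4 + 8 + 27 = 66.

66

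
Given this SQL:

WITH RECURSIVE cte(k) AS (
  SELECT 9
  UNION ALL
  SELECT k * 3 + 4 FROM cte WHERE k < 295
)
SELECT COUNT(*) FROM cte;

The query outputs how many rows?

4

Base: k=9.
Iteration 1: 9 < 295 holds -> k = 9 * 3 + 4 = 31.
Iteration 2: 31 < 295 holds -> k = 31 * 3 + 4 = 97.
Iteration 3: 97 < 295 holds -> k = 97 * 3 + 4 = 295.
Iteration 4: 295 < 295 fails; recursion stops.
Total rows emitted: 4.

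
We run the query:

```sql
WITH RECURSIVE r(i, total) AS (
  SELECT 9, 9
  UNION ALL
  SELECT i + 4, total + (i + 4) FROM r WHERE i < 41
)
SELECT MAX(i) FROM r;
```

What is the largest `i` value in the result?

Base: i=9, total=9.
Iteration 1: 9 < 41 holds -> i = 9 + 4 = 13, total = 9 + 13 = 22.
Iteration 2: 13 < 41 holds -> i = 13 + 4 = 17, total = 22 + 17 = 39.
Iteration 3: 17 < 41 holds -> i = 17 + 4 = 21, total = 39 + 21 = 60.
Iteration 4: 21 < 41 holds -> i = 21 + 4 = 25, total = 60 + 25 = 85.
Iteration 5: 25 < 41 holds -> i = 25 + 4 = 29, total = 85 + 29 = 114.
Iteration 6: 29 < 41 holds -> i = 29 + 4 = 33, total = 114 + 33 = 147.
Iteration 7: 33 < 41 holds -> i = 33 + 4 = 37, total = 147 + 37 = 184.
Iteration 8: 37 < 41 holds -> i = 37 + 4 = 41, total = 184 + 41 = 225.
Iteration 9: 41 < 41 fails; recursion stops.
i values: 9, 13, 17, 21, 25, 29, 33, 37, 41; the maximum is 41.

41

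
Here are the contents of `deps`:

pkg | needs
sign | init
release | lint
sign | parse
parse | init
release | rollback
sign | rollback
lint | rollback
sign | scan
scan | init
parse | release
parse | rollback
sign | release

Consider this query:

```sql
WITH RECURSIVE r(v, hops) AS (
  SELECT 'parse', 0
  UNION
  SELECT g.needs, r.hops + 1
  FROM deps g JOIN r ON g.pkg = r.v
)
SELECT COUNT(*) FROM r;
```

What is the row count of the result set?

Base: (parse, hops=0).
Iteration 1: edges from {parse} -> (init, hops=1), (release, hops=1), (rollback, hops=1).
Iteration 2: edges from {init,release,rollback} -> (lint, hops=2), (rollback, hops=2).
Iteration 3: edges from {lint,rollback} -> (rollback, hops=3).
Iteration 4: no outgoing edges from {rollback}; recursion stops.
Total rows emitted: 7.

7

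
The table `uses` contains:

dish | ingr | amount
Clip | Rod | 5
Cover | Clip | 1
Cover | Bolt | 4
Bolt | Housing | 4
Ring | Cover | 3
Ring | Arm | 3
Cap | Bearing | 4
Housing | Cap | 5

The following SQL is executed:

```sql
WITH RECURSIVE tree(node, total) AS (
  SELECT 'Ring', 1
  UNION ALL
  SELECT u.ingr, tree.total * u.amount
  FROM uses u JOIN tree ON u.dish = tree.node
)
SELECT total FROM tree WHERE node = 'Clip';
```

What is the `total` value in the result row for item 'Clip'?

3

Base: (Ring, total=1).
Iteration 1: components of {Ring} -> Arm = 1*3 = 3, Cover = 1*3 = 3.
Iteration 2: components of {Arm,Cover} -> Bolt = 3*4 = 12, Clip = 3*1 = 3.
Iteration 3: components of {Bolt,Clip} -> Housing = 12*4 = 48, Rod = 3*5 = 15.
Iteration 4: components of {Housing,Rod} -> Cap = 48*5 = 240.
Iteration 5: components of {Cap} -> Bearing = 240*4 = 960.
Iteration 6: no further components; recursion stops.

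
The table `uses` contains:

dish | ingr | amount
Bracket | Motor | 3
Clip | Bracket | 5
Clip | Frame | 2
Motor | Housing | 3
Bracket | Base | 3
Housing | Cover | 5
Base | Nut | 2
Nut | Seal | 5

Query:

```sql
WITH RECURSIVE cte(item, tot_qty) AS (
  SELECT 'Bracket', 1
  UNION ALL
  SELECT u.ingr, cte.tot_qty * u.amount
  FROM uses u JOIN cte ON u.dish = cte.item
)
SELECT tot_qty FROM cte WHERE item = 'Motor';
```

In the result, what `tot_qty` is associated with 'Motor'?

3

Base: (Bracket, tot_qty=1).
Iteration 1: components of {Bracket} -> Base = 1*3 = 3, Motor = 1*3 = 3.
Iteration 2: components of {Base,Motor} -> Housing = 3*3 = 9, Nut = 3*2 = 6.
Iteration 3: components of {Housing,Nut} -> Cover = 9*5 = 45, Seal = 6*5 = 30.
Iteration 4: no further components; recursion stops.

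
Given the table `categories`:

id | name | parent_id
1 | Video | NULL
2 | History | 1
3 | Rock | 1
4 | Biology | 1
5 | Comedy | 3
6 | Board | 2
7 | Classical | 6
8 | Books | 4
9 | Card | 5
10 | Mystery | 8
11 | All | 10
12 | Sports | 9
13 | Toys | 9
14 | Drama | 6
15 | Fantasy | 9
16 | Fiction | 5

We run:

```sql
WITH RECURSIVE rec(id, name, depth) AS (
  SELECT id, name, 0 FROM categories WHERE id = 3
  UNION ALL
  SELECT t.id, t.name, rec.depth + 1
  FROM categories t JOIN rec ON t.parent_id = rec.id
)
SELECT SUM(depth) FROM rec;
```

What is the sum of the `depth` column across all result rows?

14

Base: id=3 (Rock) at depth 0.
Iteration 1: rows with parent_id in {3} -> Comedy (id 5, depth 1).
Iteration 2: rows with parent_id in {5} -> Card (id 9, depth 2), Fiction (id 16, depth 2).
Iteration 3: rows with parent_id in {9,16} -> Sports (id 12, depth 3), Toys (id 13, depth 3), Fantasy (id 15, depth 3).
Iteration 4: no rows with parent_id in {12,13,15}; recursion stops.
SUM(depth) = 0 + 1 + 2 + 2 + 3 + 3 + 3 = 14.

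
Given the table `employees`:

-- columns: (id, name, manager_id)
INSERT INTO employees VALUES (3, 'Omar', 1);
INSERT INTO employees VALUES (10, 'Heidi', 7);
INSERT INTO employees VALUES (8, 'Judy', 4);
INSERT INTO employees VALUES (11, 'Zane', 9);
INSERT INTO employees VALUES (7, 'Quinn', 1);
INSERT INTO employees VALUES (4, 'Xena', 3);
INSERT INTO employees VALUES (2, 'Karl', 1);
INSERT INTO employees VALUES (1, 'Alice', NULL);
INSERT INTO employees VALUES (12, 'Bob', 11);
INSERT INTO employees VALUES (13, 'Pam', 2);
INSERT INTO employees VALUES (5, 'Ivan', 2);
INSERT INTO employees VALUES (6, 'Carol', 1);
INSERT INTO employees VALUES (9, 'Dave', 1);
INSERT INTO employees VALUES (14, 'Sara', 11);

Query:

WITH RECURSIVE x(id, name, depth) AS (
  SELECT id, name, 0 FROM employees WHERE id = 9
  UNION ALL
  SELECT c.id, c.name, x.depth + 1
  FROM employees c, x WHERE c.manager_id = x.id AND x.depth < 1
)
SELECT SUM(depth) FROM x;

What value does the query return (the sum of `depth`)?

Base: id=9 (Dave) at depth 0.
Iteration 1: rows with manager_id in {9} -> Zane (id 11, depth 1).
Iteration 2: depth < 1 fails for all current rows; recursion stops.
SUM(depth) = 0 + 1 = 1.

1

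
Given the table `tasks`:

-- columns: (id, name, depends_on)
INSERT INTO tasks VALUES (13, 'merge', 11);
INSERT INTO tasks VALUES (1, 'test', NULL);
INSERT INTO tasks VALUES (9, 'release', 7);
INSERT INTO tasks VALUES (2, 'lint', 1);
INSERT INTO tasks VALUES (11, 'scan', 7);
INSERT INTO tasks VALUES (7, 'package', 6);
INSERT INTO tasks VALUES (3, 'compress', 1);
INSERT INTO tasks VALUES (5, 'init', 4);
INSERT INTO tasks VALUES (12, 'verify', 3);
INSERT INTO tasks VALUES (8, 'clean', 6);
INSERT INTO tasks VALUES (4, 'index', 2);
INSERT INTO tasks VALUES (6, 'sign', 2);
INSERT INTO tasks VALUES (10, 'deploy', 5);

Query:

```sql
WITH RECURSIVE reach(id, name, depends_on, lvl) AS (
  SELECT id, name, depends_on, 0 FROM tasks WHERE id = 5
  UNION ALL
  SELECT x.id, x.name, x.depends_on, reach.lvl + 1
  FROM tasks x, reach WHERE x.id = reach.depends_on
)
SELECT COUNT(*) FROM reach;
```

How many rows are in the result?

Base: id=5 (init), depends_on=4, lvl 0.
Iteration 1: join on id=4 -> index (id 4, depends_on=2, lvl 1).
Iteration 2: join on id=2 -> lint (id 2, depends_on=1, lvl 2).
Iteration 3: join on id=1 -> test (id 1, depends_on=NULL, lvl 3).
Iteration 4: depends_on is NULL; no match; recursion stops.
Total rows emitted: 4.

4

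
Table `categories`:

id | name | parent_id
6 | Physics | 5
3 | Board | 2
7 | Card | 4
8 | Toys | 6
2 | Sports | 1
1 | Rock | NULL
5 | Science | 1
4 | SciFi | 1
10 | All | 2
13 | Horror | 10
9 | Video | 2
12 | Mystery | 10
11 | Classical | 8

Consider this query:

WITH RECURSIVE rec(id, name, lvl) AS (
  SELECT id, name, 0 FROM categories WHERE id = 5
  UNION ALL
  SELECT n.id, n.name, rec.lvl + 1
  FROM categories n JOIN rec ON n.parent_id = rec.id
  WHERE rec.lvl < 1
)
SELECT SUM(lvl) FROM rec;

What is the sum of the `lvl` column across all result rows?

Base: id=5 (Science) at lvl 0.
Iteration 1: rows with parent_id in {5} -> Physics (id 6, lvl 1).
Iteration 2: lvl < 1 fails for all current rows; recursion stops.
SUM(lvl) = 0 + 1 = 1.

1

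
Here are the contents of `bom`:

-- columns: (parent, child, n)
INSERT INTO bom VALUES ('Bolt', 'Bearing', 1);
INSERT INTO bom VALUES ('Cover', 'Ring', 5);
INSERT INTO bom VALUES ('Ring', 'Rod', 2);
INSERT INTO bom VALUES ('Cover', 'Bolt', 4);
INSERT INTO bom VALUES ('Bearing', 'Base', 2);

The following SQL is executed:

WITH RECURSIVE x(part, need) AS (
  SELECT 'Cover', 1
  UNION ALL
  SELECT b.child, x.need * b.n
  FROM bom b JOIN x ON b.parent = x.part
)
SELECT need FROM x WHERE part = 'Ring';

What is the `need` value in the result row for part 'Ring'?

Base: (Cover, need=1).
Iteration 1: components of {Cover} -> Bolt = 1*4 = 4, Ring = 1*5 = 5.
Iteration 2: components of {Bolt,Ring} -> Bearing = 4*1 = 4, Rod = 5*2 = 10.
Iteration 3: components of {Bearing,Rod} -> Base = 4*2 = 8.
Iteration 4: no further components; recursion stops.

5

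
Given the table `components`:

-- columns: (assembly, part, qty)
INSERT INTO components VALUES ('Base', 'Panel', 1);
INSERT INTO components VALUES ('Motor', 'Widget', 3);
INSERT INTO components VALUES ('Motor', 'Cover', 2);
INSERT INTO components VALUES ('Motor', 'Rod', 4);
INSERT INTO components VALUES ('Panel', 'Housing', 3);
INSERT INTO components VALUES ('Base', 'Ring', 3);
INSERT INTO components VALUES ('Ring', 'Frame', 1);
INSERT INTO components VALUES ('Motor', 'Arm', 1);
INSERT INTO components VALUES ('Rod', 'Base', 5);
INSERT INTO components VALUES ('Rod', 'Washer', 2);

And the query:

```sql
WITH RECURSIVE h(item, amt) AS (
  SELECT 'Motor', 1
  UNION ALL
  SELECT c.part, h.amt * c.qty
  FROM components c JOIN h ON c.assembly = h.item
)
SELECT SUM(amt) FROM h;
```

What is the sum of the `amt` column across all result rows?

239

Base: (Motor, amt=1).
Iteration 1: components of {Motor} -> Arm = 1*1 = 1, Cover = 1*2 = 2, Rod = 1*4 = 4, Widget = 1*3 = 3.
Iteration 2: components of {Arm,Cover,Rod,Widget} -> Base = 4*5 = 20, Washer = 4*2 = 8.
Iteration 3: components of {Base,Washer} -> Panel = 20*1 = 20, Ring = 20*3 = 60.
Iteration 4: components of {Panel,Ring} -> Frame = 60*1 = 60, Housing = 20*3 = 60.
Iteration 5: no further components; recursion stops.
SUM(amt) = 1 + 3 + 2 + 1 + 4 + 20 + 8 + 60 + 20 + 60 + 60 = 239.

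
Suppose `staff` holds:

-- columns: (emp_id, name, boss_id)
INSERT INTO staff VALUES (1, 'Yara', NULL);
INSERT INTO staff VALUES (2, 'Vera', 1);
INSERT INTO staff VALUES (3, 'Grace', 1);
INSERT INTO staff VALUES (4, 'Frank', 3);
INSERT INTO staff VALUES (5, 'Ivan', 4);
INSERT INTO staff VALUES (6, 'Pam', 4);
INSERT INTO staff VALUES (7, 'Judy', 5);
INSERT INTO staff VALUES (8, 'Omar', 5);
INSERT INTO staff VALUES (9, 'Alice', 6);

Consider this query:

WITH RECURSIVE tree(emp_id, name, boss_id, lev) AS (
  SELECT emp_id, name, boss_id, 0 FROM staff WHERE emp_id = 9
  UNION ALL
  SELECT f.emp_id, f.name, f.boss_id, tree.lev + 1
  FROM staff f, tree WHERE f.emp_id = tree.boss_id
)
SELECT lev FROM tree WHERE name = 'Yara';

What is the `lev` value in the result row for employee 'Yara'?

4

Base: emp_id=9 (Alice), boss_id=6, lev 0.
Iteration 1: join on emp_id=6 -> Pam (id 6, boss_id=4, lev 1).
Iteration 2: join on emp_id=4 -> Frank (id 4, boss_id=3, lev 2).
Iteration 3: join on emp_id=3 -> Grace (id 3, boss_id=1, lev 3).
Iteration 4: join on emp_id=1 -> Yara (id 1, boss_id=NULL, lev 4).
Iteration 5: boss_id is NULL; no match; recursion stops.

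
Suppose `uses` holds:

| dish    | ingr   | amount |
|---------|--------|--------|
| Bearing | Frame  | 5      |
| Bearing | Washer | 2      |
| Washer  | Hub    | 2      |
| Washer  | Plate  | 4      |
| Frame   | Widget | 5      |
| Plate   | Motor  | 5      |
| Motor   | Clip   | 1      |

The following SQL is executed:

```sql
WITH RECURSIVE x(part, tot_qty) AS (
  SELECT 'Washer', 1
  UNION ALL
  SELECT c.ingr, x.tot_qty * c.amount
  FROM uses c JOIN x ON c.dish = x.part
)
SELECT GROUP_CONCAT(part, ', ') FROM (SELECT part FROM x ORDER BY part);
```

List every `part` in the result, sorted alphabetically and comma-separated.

Base: (Washer, tot_qty=1).
Iteration 1: components of {Washer} -> Hub = 1*2 = 2, Plate = 1*4 = 4.
Iteration 2: components of {Hub,Plate} -> Motor = 4*5 = 20.
Iteration 3: components of {Motor} -> Clip = 20*1 = 20.
Iteration 4: no further components; recursion stops.

Clip, Hub, Motor, Plate, Washer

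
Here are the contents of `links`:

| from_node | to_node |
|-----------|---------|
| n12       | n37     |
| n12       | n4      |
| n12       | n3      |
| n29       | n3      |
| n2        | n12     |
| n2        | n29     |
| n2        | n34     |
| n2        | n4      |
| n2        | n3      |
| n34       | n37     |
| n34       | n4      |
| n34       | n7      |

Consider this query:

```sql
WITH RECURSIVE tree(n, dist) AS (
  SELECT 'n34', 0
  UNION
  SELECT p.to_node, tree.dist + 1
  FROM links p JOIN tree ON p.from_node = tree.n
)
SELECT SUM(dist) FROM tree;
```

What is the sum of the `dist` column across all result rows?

Base: (n34, dist=0).
Iteration 1: edges from {n34} -> (n37, dist=1), (n4, dist=1), (n7, dist=1).
Iteration 2: no outgoing edges from {n37,n4,n7}; recursion stops.
SUM(dist) = 0 + 1 + 1 + 1 = 3.

3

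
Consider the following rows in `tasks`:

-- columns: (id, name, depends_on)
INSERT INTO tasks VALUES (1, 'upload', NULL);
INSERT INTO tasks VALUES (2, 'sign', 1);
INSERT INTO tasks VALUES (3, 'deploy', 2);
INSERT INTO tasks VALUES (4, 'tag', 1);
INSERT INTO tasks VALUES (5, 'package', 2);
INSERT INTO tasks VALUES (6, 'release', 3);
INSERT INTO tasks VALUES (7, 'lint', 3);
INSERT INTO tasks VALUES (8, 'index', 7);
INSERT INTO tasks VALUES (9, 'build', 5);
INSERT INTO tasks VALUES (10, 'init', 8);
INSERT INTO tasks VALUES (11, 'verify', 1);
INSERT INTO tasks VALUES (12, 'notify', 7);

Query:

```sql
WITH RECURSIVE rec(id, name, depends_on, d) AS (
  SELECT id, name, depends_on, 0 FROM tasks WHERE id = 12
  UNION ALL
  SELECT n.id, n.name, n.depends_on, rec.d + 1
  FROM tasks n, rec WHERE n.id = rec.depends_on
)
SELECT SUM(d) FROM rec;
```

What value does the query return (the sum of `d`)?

Base: id=12 (notify), depends_on=7, d 0.
Iteration 1: join on id=7 -> lint (id 7, depends_on=3, d 1).
Iteration 2: join on id=3 -> deploy (id 3, depends_on=2, d 2).
Iteration 3: join on id=2 -> sign (id 2, depends_on=1, d 3).
Iteration 4: join on id=1 -> upload (id 1, depends_on=NULL, d 4).
Iteration 5: depends_on is NULL; no match; recursion stops.
SUM(d) = 0 + 1 + 2 + 3 + 4 = 10.

10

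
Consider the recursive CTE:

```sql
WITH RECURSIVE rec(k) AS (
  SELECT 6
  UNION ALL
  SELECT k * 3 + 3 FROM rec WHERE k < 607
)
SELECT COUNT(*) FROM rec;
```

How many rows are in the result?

6

Base: k=6.
Iteration 1: 6 < 607 holds -> k = 6 * 3 + 3 = 21.
Iteration 2: 21 < 607 holds -> k = 21 * 3 + 3 = 66.
Iteration 3: 66 < 607 holds -> k = 66 * 3 + 3 = 201.
Iteration 4: 201 < 607 holds -> k = 201 * 3 + 3 = 606.
Iteration 5: 606 < 607 holds -> k = 606 * 3 + 3 = 1821.
Iteration 6: 1821 < 607 fails; recursion stops.
Total rows emitted: 6.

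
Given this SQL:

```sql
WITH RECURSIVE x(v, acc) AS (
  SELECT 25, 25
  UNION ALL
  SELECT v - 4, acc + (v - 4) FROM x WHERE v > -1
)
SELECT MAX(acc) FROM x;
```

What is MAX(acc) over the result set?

Base: v=25, acc=25.
Iteration 1: 25 > -1 holds -> v = 25 - 4 = 21, acc = 25 + 21 = 46.
Iteration 2: 21 > -1 holds -> v = 21 - 4 = 17, acc = 46 + 17 = 63.
Iteration 3: 17 > -1 holds -> v = 17 - 4 = 13, acc = 63 + 13 = 76.
Iteration 4: 13 > -1 holds -> v = 13 - 4 = 9, acc = 76 + 9 = 85.
Iteration 5: 9 > -1 holds -> v = 9 - 4 = 5, acc = 85 + 5 = 90.
Iteration 6: 5 > -1 holds -> v = 5 - 4 = 1, acc = 90 + 1 = 91.
Iteration 7: 1 > -1 holds -> v = 1 - 4 = -3, acc = 91 + -3 = 88.
Iteration 8: -3 > -1 fails; recursion stops.
acc values: 25, 46, 63, 76, 85, 90, 91, 88; the maximum is 91.

91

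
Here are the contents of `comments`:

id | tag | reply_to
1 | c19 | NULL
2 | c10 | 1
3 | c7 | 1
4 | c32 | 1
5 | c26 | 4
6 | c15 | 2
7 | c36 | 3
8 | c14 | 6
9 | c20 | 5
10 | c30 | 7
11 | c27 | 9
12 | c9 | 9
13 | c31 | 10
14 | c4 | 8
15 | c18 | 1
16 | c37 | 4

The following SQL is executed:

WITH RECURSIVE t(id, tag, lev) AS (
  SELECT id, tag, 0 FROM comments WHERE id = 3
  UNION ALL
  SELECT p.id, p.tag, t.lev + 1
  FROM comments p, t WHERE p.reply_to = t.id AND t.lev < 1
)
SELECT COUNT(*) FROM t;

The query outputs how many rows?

2

Base: id=3 (c7) at lev 0.
Iteration 1: rows with reply_to in {3} -> c36 (id 7, lev 1).
Iteration 2: lev < 1 fails for all current rows; recursion stops.
Total rows emitted: 2.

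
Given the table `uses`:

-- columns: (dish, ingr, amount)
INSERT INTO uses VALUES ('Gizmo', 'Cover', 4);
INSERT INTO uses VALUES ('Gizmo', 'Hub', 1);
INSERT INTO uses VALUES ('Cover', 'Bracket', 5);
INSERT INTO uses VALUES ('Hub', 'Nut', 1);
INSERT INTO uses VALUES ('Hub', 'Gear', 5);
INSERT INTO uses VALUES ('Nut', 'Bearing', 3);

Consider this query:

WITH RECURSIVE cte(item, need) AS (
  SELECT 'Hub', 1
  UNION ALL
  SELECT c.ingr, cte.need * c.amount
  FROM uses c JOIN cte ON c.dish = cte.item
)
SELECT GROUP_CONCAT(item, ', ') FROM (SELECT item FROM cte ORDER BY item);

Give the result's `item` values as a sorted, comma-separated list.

Base: (Hub, need=1).
Iteration 1: components of {Hub} -> Gear = 1*5 = 5, Nut = 1*1 = 1.
Iteration 2: components of {Gear,Nut} -> Bearing = 1*3 = 3.
Iteration 3: no further components; recursion stops.

Bearing, Gear, Hub, Nut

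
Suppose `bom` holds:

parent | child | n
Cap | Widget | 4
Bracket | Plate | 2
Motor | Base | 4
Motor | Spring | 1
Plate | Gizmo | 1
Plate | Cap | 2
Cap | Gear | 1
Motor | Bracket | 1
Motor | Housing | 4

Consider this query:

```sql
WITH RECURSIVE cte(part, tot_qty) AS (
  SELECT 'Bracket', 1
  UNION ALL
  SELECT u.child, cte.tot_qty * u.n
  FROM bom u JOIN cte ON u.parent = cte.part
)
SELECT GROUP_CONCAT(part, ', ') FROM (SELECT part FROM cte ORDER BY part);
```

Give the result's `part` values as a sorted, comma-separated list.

Bracket, Cap, Gear, Gizmo, Plate, Widget

Base: (Bracket, tot_qty=1).
Iteration 1: components of {Bracket} -> Plate = 1*2 = 2.
Iteration 2: components of {Plate} -> Cap = 2*2 = 4, Gizmo = 2*1 = 2.
Iteration 3: components of {Cap,Gizmo} -> Gear = 4*1 = 4, Widget = 4*4 = 16.
Iteration 4: no further components; recursion stops.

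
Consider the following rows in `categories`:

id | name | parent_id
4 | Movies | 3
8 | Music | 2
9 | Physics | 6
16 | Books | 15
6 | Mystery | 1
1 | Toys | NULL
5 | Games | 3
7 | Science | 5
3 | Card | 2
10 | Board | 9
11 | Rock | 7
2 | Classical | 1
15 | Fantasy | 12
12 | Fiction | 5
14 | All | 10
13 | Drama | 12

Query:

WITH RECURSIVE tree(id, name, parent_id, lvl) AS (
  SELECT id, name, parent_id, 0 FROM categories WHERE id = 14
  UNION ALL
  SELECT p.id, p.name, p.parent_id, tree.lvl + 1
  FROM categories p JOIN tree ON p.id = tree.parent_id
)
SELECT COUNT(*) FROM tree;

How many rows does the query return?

5

Base: id=14 (All), parent_id=10, lvl 0.
Iteration 1: join on id=10 -> Board (id 10, parent_id=9, lvl 1).
Iteration 2: join on id=9 -> Physics (id 9, parent_id=6, lvl 2).
Iteration 3: join on id=6 -> Mystery (id 6, parent_id=1, lvl 3).
Iteration 4: join on id=1 -> Toys (id 1, parent_id=NULL, lvl 4).
Iteration 5: parent_id is NULL; no match; recursion stops.
Total rows emitted: 5.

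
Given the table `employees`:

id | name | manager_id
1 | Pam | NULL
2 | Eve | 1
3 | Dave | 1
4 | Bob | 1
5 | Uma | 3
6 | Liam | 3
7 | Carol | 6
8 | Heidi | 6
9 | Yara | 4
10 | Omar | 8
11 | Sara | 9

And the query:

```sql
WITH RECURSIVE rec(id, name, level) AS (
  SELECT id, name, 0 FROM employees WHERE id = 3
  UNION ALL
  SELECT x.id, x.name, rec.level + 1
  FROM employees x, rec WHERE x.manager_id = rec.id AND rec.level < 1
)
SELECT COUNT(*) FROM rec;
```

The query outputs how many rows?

Base: id=3 (Dave) at level 0.
Iteration 1: rows with manager_id in {3} -> Uma (id 5, level 1), Liam (id 6, level 1).
Iteration 2: level < 1 fails for all current rows; recursion stops.
Total rows emitted: 3.

3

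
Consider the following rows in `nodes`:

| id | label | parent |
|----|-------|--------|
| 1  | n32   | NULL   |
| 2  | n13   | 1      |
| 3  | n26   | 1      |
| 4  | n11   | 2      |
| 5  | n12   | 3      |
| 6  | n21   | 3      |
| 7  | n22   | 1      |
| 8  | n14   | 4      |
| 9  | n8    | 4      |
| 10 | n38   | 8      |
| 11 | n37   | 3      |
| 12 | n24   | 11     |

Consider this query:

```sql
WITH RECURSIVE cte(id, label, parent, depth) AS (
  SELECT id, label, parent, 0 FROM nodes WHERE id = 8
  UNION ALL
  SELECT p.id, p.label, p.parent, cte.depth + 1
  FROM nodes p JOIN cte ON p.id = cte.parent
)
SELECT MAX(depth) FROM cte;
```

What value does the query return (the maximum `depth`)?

Base: id=8 (n14), parent=4, depth 0.
Iteration 1: join on id=4 -> n11 (id 4, parent=2, depth 1).
Iteration 2: join on id=2 -> n13 (id 2, parent=1, depth 2).
Iteration 3: join on id=1 -> n32 (id 1, parent=NULL, depth 3).
Iteration 4: parent is NULL; no match; recursion stops.
depth values: 0, 1, 2, 3; the maximum is 3.

3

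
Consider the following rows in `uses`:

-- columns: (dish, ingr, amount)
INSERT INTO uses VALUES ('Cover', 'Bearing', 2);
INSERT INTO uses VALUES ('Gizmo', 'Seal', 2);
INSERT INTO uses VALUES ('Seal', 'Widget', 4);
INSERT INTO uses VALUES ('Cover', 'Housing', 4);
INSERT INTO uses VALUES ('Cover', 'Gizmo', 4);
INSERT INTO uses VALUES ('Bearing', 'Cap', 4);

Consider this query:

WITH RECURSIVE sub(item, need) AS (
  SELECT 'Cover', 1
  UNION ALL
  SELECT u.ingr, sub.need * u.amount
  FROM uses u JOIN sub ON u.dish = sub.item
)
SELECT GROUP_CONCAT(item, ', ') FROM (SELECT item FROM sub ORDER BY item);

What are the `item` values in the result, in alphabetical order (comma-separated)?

Base: (Cover, need=1).
Iteration 1: components of {Cover} -> Bearing = 1*2 = 2, Gizmo = 1*4 = 4, Housing = 1*4 = 4.
Iteration 2: components of {Bearing,Gizmo,Housing} -> Cap = 2*4 = 8, Seal = 4*2 = 8.
Iteration 3: components of {Cap,Seal} -> Widget = 8*4 = 32.
Iteration 4: no further components; recursion stops.

Bearing, Cap, Cover, Gizmo, Housing, Seal, Widget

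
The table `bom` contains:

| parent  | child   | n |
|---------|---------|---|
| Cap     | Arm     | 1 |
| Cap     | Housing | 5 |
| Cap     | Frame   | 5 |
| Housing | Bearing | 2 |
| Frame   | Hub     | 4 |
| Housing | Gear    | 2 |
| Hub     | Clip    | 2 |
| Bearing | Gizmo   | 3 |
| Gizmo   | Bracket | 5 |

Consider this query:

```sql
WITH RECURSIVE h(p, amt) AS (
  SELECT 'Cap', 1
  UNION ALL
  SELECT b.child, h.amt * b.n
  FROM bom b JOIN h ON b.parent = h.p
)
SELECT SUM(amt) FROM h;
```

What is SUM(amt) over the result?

Base: (Cap, amt=1).
Iteration 1: components of {Cap} -> Arm = 1*1 = 1, Frame = 1*5 = 5, Housing = 1*5 = 5.
Iteration 2: components of {Arm,Frame,Housing} -> Bearing = 5*2 = 10, Gear = 5*2 = 10, Hub = 5*4 = 20.
Iteration 3: components of {Bearing,Gear,Hub} -> Clip = 20*2 = 40, Gizmo = 10*3 = 30.
Iteration 4: components of {Clip,Gizmo} -> Bracket = 30*5 = 150.
Iteration 5: no further components; recursion stops.
SUM(amt) = 1 + 1 + 5 + 5 + 10 + 10 + 20 + 30 + 40 + 150 = 272.

272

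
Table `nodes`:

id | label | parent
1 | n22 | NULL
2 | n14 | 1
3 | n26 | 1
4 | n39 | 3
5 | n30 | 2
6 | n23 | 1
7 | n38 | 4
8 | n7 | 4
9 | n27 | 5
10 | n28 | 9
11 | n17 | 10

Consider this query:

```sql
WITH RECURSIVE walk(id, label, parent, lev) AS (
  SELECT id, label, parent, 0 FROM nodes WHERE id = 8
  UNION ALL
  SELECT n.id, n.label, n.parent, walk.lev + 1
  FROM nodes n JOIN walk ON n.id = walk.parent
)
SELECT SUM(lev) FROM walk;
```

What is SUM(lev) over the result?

Base: id=8 (n7), parent=4, lev 0.
Iteration 1: join on id=4 -> n39 (id 4, parent=3, lev 1).
Iteration 2: join on id=3 -> n26 (id 3, parent=1, lev 2).
Iteration 3: join on id=1 -> n22 (id 1, parent=NULL, lev 3).
Iteration 4: parent is NULL; no match; recursion stops.
SUM(lev) = 0 + 1 + 2 + 3 = 6.

6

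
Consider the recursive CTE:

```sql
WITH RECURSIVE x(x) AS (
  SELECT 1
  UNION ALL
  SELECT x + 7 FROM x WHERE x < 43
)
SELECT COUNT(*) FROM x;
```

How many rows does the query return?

7

Base: x=1.
Iteration 1: 1 < 43 holds -> x = 1 + 7 = 8.
Iteration 2: 8 < 43 holds -> x = 8 + 7 = 15.
Iteration 3: 15 < 43 holds -> x = 15 + 7 = 22.
Iteration 4: 22 < 43 holds -> x = 22 + 7 = 29.
Iteration 5: 29 < 43 holds -> x = 29 + 7 = 36.
Iteration 6: 36 < 43 holds -> x = 36 + 7 = 43.
Iteration 7: 43 < 43 fails; recursion stops.
Total rows emitted: 7.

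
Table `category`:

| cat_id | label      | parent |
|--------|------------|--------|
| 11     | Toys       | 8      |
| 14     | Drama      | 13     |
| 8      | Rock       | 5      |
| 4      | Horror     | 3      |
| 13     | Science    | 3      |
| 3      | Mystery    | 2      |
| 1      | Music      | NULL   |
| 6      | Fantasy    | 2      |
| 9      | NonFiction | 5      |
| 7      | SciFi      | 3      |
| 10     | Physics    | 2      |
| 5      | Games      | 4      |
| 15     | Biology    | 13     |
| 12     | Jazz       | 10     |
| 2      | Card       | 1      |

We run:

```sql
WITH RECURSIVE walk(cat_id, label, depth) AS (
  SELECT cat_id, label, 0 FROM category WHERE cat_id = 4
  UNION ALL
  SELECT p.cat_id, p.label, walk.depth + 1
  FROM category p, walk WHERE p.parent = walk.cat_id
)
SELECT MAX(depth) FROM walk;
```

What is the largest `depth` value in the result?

3

Base: cat_id=4 (Horror) at depth 0.
Iteration 1: rows with parent in {4} -> Games (id 5, depth 1).
Iteration 2: rows with parent in {5} -> Rock (id 8, depth 2), NonFiction (id 9, depth 2).
Iteration 3: rows with parent in {8,9} -> Toys (id 11, depth 3).
Iteration 4: no rows with parent in {11}; recursion stops.
depth values: 0, 1, 2, 2, 3; the maximum is 3.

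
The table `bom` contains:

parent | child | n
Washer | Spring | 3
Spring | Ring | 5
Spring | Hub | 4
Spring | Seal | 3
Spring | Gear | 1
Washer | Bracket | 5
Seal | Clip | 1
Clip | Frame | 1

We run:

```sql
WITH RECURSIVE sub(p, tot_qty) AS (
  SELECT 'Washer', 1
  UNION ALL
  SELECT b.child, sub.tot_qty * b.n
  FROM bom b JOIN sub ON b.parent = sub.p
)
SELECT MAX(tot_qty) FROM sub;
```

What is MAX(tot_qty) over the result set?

15

Base: (Washer, tot_qty=1).
Iteration 1: components of {Washer} -> Bracket = 1*5 = 5, Spring = 1*3 = 3.
Iteration 2: components of {Bracket,Spring} -> Gear = 3*1 = 3, Hub = 3*4 = 12, Ring = 3*5 = 15, Seal = 3*3 = 9.
Iteration 3: components of {Gear,Hub,Ring,Seal} -> Clip = 9*1 = 9.
Iteration 4: components of {Clip} -> Frame = 9*1 = 9.
Iteration 5: no further components; recursion stops.
tot_qty values: 1, 3, 5, 15, 12, 9, 3, 9, 9; the maximum is 15.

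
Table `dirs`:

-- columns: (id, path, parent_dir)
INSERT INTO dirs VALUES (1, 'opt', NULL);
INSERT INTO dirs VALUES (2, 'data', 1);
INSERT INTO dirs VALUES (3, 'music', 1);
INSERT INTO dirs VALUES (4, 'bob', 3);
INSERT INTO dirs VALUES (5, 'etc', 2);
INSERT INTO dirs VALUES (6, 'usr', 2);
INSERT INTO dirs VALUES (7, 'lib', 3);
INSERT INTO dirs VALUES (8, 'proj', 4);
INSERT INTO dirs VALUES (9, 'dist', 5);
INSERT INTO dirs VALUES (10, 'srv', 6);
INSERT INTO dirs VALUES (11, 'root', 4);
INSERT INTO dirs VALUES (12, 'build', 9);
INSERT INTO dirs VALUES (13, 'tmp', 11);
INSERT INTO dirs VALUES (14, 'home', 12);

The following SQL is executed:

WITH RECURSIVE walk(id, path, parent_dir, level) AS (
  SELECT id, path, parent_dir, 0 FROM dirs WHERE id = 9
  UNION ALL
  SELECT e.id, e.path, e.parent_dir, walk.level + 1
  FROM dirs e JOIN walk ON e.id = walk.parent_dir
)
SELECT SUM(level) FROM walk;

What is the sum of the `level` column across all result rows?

6

Base: id=9 (dist), parent_dir=5, level 0.
Iteration 1: join on id=5 -> etc (id 5, parent_dir=2, level 1).
Iteration 2: join on id=2 -> data (id 2, parent_dir=1, level 2).
Iteration 3: join on id=1 -> opt (id 1, parent_dir=NULL, level 3).
Iteration 4: parent_dir is NULL; no match; recursion stops.
SUM(level) = 0 + 1 + 2 + 3 = 6.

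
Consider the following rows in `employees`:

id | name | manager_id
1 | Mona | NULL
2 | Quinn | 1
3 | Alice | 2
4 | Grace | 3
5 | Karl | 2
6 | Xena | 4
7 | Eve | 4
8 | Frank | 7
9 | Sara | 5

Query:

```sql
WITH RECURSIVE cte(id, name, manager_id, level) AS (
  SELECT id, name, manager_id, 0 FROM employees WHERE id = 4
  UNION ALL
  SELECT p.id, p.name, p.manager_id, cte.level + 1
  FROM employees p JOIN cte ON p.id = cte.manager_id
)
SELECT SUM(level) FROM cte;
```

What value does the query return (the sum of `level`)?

6

Base: id=4 (Grace), manager_id=3, level 0.
Iteration 1: join on id=3 -> Alice (id 3, manager_id=2, level 1).
Iteration 2: join on id=2 -> Quinn (id 2, manager_id=1, level 2).
Iteration 3: join on id=1 -> Mona (id 1, manager_id=NULL, level 3).
Iteration 4: manager_id is NULL; no match; recursion stops.
SUM(level) = 0 + 1 + 2 + 3 = 6.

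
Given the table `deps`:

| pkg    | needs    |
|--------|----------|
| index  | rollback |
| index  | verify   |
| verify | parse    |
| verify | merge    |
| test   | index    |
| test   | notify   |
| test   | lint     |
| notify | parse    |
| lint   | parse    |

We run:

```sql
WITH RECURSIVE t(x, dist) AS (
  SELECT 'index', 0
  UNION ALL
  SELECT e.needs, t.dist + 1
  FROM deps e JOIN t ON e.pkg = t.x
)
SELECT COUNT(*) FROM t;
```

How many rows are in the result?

5

Base: (index, dist=0).
Iteration 1: edges from {index} -> (rollback, dist=1), (verify, dist=1).
Iteration 2: edges from {rollback,verify} -> (merge, dist=2), (parse, dist=2).
Iteration 3: no outgoing edges from {merge,parse}; recursion stops.
Total rows emitted: 5.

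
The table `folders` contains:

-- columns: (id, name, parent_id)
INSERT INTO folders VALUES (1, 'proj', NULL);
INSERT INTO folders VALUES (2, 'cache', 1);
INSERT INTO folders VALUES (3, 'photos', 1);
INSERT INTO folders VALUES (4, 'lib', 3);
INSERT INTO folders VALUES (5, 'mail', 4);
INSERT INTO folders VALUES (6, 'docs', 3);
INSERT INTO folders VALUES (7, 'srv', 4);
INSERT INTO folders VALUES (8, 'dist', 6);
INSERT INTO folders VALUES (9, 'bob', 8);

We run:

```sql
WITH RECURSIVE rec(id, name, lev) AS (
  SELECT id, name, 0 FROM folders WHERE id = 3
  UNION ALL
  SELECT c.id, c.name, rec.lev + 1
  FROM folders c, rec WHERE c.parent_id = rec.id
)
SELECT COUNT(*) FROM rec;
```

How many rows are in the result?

Base: id=3 (photos) at lev 0.
Iteration 1: rows with parent_id in {3} -> lib (id 4, lev 1), docs (id 6, lev 1).
Iteration 2: rows with parent_id in {4,6} -> mail (id 5, lev 2), srv (id 7, lev 2), dist (id 8, lev 2).
Iteration 3: rows with parent_id in {5,7,8} -> bob (id 9, lev 3).
Iteration 4: no rows with parent_id in {9}; recursion stops.
Total rows emitted: 7.

7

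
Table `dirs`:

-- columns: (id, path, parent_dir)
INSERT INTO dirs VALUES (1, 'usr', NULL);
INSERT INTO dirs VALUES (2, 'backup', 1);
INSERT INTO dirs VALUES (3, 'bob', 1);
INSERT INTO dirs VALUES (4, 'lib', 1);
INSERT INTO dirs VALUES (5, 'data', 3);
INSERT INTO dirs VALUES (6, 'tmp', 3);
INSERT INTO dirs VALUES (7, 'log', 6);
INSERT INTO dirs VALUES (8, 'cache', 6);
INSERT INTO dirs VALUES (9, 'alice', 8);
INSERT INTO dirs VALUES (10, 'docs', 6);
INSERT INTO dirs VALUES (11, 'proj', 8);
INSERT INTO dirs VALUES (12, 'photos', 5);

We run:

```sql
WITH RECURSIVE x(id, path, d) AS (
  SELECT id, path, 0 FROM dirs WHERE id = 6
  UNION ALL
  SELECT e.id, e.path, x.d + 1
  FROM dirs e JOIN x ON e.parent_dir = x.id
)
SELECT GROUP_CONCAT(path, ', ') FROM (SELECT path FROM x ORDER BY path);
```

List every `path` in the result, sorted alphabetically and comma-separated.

alice, cache, docs, log, proj, tmp

Base: id=6 (tmp) at d 0.
Iteration 1: rows with parent_dir in {6} -> log (id 7, d 1), cache (id 8, d 1), docs (id 10, d 1).
Iteration 2: rows with parent_dir in {7,8,10} -> alice (id 9, d 2), proj (id 11, d 2).
Iteration 3: no rows with parent_dir in {9,11}; recursion stops.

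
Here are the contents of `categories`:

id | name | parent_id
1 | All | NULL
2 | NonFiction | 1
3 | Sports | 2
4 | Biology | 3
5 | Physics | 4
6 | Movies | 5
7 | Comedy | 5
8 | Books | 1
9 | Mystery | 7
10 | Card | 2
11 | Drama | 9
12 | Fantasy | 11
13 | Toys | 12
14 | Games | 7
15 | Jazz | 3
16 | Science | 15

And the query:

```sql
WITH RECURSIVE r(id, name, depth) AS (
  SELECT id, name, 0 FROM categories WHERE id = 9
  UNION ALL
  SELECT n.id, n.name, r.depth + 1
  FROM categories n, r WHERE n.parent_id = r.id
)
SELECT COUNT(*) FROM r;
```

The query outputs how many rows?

Base: id=9 (Mystery) at depth 0.
Iteration 1: rows with parent_id in {9} -> Drama (id 11, depth 1).
Iteration 2: rows with parent_id in {11} -> Fantasy (id 12, depth 2).
Iteration 3: rows with parent_id in {12} -> Toys (id 13, depth 3).
Iteration 4: no rows with parent_id in {13}; recursion stops.
Total rows emitted: 4.

4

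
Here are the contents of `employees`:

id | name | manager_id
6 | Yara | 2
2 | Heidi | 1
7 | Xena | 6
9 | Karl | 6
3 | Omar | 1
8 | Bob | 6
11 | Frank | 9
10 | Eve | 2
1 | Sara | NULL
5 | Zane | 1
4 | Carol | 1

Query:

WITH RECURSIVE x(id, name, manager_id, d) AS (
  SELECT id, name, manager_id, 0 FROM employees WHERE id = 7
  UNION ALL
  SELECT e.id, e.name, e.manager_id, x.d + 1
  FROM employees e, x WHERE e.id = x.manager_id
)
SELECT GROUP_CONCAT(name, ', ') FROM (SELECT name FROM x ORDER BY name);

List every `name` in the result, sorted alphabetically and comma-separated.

Base: id=7 (Xena), manager_id=6, d 0.
Iteration 1: join on id=6 -> Yara (id 6, manager_id=2, d 1).
Iteration 2: join on id=2 -> Heidi (id 2, manager_id=1, d 2).
Iteration 3: join on id=1 -> Sara (id 1, manager_id=NULL, d 3).
Iteration 4: manager_id is NULL; no match; recursion stops.

Heidi, Sara, Xena, Yara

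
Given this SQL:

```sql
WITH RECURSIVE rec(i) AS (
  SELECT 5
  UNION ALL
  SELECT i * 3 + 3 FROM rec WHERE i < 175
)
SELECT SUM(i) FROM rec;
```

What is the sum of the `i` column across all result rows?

779

Base: i=5.
Iteration 1: 5 < 175 holds -> i = 5 * 3 + 3 = 18.
Iteration 2: 18 < 175 holds -> i = 18 * 3 + 3 = 57.
Iteration 3: 57 < 175 holds -> i = 57 * 3 + 3 = 174.
Iteration 4: 174 < 175 holds -> i = 174 * 3 + 3 = 525.
Iteration 5: 525 < 175 fails; recursion stops.
SUM(i) = 5 + 18 + 57 + 174 + 525 = 779.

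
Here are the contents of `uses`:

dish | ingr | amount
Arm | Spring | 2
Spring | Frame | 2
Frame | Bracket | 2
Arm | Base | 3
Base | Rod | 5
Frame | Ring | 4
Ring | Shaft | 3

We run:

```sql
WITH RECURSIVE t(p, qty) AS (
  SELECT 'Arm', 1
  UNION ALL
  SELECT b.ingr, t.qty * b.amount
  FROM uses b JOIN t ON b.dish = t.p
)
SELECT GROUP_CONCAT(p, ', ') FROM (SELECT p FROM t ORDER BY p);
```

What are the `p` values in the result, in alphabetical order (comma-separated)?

Arm, Base, Bracket, Frame, Ring, Rod, Shaft, Spring

Base: (Arm, qty=1).
Iteration 1: components of {Arm} -> Base = 1*3 = 3, Spring = 1*2 = 2.
Iteration 2: components of {Base,Spring} -> Frame = 2*2 = 4, Rod = 3*5 = 15.
Iteration 3: components of {Frame,Rod} -> Bracket = 4*2 = 8, Ring = 4*4 = 16.
Iteration 4: components of {Bracket,Ring} -> Shaft = 16*3 = 48.
Iteration 5: no further components; recursion stops.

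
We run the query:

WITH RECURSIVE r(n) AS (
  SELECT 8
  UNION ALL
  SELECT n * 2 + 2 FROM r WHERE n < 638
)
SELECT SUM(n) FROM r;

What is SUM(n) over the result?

Base: n=8.
Iteration 1: 8 < 638 holds -> n = 8 * 2 + 2 = 18.
Iteration 2: 18 < 638 holds -> n = 18 * 2 + 2 = 38.
Iteration 3: 38 < 638 holds -> n = 38 * 2 + 2 = 78.
Iteration 4: 78 < 638 holds -> n = 78 * 2 + 2 = 158.
Iteration 5: 158 < 638 holds -> n = 158 * 2 + 2 = 318.
Iteration 6: 318 < 638 holds -> n = 318 * 2 + 2 = 638.
Iteration 7: 638 < 638 fails; recursion stops.
SUM(n) = 8 + 18 + 38 + 78 + 158 + 318 + 638 = 1256.

1256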